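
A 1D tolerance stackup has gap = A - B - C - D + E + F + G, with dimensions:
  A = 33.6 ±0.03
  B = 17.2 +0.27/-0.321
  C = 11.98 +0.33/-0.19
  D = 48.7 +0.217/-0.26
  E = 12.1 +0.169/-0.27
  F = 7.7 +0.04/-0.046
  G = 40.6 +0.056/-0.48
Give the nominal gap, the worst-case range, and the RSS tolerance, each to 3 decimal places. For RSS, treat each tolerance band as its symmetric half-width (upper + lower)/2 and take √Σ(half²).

nominal=16.120 wc=[14.477,17.186] rss=0.578

Stack each dimension's contribution:
  +A: nom +33.600 → Σnom=33.600; wc +0.030/-0.030 → slack +0.030/-0.030; half-tol=0.030, Σhalf²=0.000900
  -B: nom -17.200 → Σnom=16.400; wc +0.321/-0.270 → slack +0.351/-0.300; half-tol=0.295, Σhalf²=0.088220
  -C: nom -11.980 → Σnom=4.420; wc +0.190/-0.330 → slack +0.541/-0.630; half-tol=0.260, Σhalf²=0.155820
  -D: nom -48.700 → Σnom=-44.280; wc +0.260/-0.217 → slack +0.801/-0.847; half-tol=0.238, Σhalf²=0.212702
  +E: nom +12.100 → Σnom=-32.180; wc +0.169/-0.270 → slack +0.970/-1.117; half-tol=0.220, Σhalf²=0.260883
  +F: nom +7.700 → Σnom=-24.480; wc +0.040/-0.046 → slack +1.010/-1.163; half-tol=0.043, Σhalf²=0.262732
  +G: nom +40.600 → Σnom=16.120; wc +0.056/-0.480 → slack +1.066/-1.643; half-tol=0.268, Σhalf²=0.334556
Nominal = 16.120. Worst-case = [16.120 - 1.643, 16.120 + 1.066] = [14.477, 17.186]. RSS = √0.334556 = 0.578.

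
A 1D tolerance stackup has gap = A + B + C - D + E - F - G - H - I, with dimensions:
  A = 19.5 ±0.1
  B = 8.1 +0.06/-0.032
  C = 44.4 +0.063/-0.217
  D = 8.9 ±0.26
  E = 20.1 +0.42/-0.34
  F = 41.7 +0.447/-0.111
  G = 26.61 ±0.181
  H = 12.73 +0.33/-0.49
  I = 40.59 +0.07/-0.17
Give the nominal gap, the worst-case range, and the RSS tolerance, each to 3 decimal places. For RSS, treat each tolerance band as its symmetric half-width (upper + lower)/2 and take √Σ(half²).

Stack each dimension's contribution:
  +A: nom +19.500 → Σnom=19.500; wc +0.100/-0.100 → slack +0.100/-0.100; half-tol=0.100, Σhalf²=0.010000
  +B: nom +8.100 → Σnom=27.600; wc +0.060/-0.032 → slack +0.160/-0.132; half-tol=0.046, Σhalf²=0.012116
  +C: nom +44.400 → Σnom=72.000; wc +0.063/-0.217 → slack +0.223/-0.349; half-tol=0.140, Σhalf²=0.031716
  -D: nom -8.900 → Σnom=63.100; wc +0.260/-0.260 → slack +0.483/-0.609; half-tol=0.260, Σhalf²=0.099316
  +E: nom +20.100 → Σnom=83.200; wc +0.420/-0.340 → slack +0.903/-0.949; half-tol=0.380, Σhalf²=0.243716
  -F: nom -41.700 → Σnom=41.500; wc +0.111/-0.447 → slack +1.014/-1.396; half-tol=0.279, Σhalf²=0.321557
  -G: nom -26.610 → Σnom=14.890; wc +0.181/-0.181 → slack +1.195/-1.577; half-tol=0.181, Σhalf²=0.354318
  -H: nom -12.730 → Σnom=2.160; wc +0.490/-0.330 → slack +1.685/-1.907; half-tol=0.410, Σhalf²=0.522418
  -I: nom -40.590 → Σnom=-38.430; wc +0.170/-0.070 → slack +1.855/-1.977; half-tol=0.120, Σhalf²=0.536818
Nominal = -38.430. Worst-case = [-38.430 - 1.977, -38.430 + 1.855] = [-40.407, -36.575]. RSS = √0.536818 = 0.733.

nominal=-38.430 wc=[-40.407,-36.575] rss=0.733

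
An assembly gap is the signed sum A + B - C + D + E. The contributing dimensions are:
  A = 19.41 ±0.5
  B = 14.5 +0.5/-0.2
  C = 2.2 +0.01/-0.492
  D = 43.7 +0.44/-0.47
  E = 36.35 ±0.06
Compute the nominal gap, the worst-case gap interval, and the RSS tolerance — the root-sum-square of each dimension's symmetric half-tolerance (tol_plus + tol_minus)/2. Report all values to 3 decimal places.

Stack each dimension's contribution:
  +A: nom +19.410 → Σnom=19.410; wc +0.500/-0.500 → slack +0.500/-0.500; half-tol=0.500, Σhalf²=0.250000
  +B: nom +14.500 → Σnom=33.910; wc +0.500/-0.200 → slack +1.000/-0.700; half-tol=0.350, Σhalf²=0.372500
  -C: nom -2.200 → Σnom=31.710; wc +0.492/-0.010 → slack +1.492/-0.710; half-tol=0.251, Σhalf²=0.435501
  +D: nom +43.700 → Σnom=75.410; wc +0.440/-0.470 → slack +1.932/-1.180; half-tol=0.455, Σhalf²=0.642526
  +E: nom +36.350 → Σnom=111.760; wc +0.060/-0.060 → slack +1.992/-1.240; half-tol=0.060, Σhalf²=0.646126
Nominal = 111.760. Worst-case = [111.760 - 1.240, 111.760 + 1.992] = [110.520, 113.752]. RSS = √0.646126 = 0.804.

nominal=111.760 wc=[110.520,113.752] rss=0.804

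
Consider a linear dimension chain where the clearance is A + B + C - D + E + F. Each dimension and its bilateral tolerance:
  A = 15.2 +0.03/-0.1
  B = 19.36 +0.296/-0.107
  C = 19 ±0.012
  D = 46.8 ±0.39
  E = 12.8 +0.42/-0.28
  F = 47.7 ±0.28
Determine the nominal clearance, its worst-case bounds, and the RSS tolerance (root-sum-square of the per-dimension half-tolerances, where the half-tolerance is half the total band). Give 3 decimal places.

nominal=67.260 wc=[66.091,68.688] rss=0.631

Stack each dimension's contribution:
  +A: nom +15.200 → Σnom=15.200; wc +0.030/-0.100 → slack +0.030/-0.100; half-tol=0.065, Σhalf²=0.004225
  +B: nom +19.360 → Σnom=34.560; wc +0.296/-0.107 → slack +0.326/-0.207; half-tol=0.201, Σhalf²=0.044827
  +C: nom +19.000 → Σnom=53.560; wc +0.012/-0.012 → slack +0.338/-0.219; half-tol=0.012, Σhalf²=0.044971
  -D: nom -46.800 → Σnom=6.760; wc +0.390/-0.390 → slack +0.728/-0.609; half-tol=0.390, Σhalf²=0.197071
  +E: nom +12.800 → Σnom=19.560; wc +0.420/-0.280 → slack +1.148/-0.889; half-tol=0.350, Σhalf²=0.319571
  +F: nom +47.700 → Σnom=67.260; wc +0.280/-0.280 → slack +1.428/-1.169; half-tol=0.280, Σhalf²=0.397971
Nominal = 67.260. Worst-case = [67.260 - 1.169, 67.260 + 1.428] = [66.091, 68.688]. RSS = √0.397971 = 0.631.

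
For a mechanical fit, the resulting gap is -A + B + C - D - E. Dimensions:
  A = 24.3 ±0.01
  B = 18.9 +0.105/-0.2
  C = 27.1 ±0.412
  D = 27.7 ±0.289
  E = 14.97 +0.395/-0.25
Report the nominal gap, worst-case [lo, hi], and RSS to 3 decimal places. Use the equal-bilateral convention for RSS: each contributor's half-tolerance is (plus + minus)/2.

Stack each dimension's contribution:
  -A: nom -24.300 → Σnom=-24.300; wc +0.010/-0.010 → slack +0.010/-0.010; half-tol=0.010, Σhalf²=0.000100
  +B: nom +18.900 → Σnom=-5.400; wc +0.105/-0.200 → slack +0.115/-0.210; half-tol=0.152, Σhalf²=0.023356
  +C: nom +27.100 → Σnom=21.700; wc +0.412/-0.412 → slack +0.527/-0.622; half-tol=0.412, Σhalf²=0.193100
  -D: nom -27.700 → Σnom=-6.000; wc +0.289/-0.289 → slack +0.816/-0.911; half-tol=0.289, Σhalf²=0.276621
  -E: nom -14.970 → Σnom=-20.970; wc +0.250/-0.395 → slack +1.066/-1.306; half-tol=0.323, Σhalf²=0.380627
Nominal = -20.970. Worst-case = [-20.970 - 1.306, -20.970 + 1.066] = [-22.276, -19.904]. RSS = √0.380627 = 0.617.

nominal=-20.970 wc=[-22.276,-19.904] rss=0.617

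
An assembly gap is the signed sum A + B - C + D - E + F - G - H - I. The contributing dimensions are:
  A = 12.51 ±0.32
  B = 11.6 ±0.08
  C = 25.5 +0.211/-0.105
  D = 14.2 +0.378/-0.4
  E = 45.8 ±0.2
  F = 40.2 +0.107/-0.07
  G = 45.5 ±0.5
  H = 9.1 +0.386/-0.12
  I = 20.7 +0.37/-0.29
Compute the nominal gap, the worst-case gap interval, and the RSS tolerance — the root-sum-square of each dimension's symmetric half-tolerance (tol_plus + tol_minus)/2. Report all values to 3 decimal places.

nominal=-68.090 wc=[-70.627,-65.990] rss=0.869

Stack each dimension's contribution:
  +A: nom +12.510 → Σnom=12.510; wc +0.320/-0.320 → slack +0.320/-0.320; half-tol=0.320, Σhalf²=0.102400
  +B: nom +11.600 → Σnom=24.110; wc +0.080/-0.080 → slack +0.400/-0.400; half-tol=0.080, Σhalf²=0.108800
  -C: nom -25.500 → Σnom=-1.390; wc +0.105/-0.211 → slack +0.505/-0.611; half-tol=0.158, Σhalf²=0.133764
  +D: nom +14.200 → Σnom=12.810; wc +0.378/-0.400 → slack +0.883/-1.011; half-tol=0.389, Σhalf²=0.285085
  -E: nom -45.800 → Σnom=-32.990; wc +0.200/-0.200 → slack +1.083/-1.211; half-tol=0.200, Σhalf²=0.325085
  +F: nom +40.200 → Σnom=7.210; wc +0.107/-0.070 → slack +1.190/-1.281; half-tol=0.088, Σhalf²=0.332917
  -G: nom -45.500 → Σnom=-38.290; wc +0.500/-0.500 → slack +1.690/-1.781; half-tol=0.500, Σhalf²=0.582917
  -H: nom -9.100 → Σnom=-47.390; wc +0.120/-0.386 → slack +1.810/-2.167; half-tol=0.253, Σhalf²=0.646926
  -I: nom -20.700 → Σnom=-68.090; wc +0.290/-0.370 → slack +2.100/-2.537; half-tol=0.330, Σhalf²=0.755826
Nominal = -68.090. Worst-case = [-68.090 - 2.537, -68.090 + 2.100] = [-70.627, -65.990]. RSS = √0.755826 = 0.869.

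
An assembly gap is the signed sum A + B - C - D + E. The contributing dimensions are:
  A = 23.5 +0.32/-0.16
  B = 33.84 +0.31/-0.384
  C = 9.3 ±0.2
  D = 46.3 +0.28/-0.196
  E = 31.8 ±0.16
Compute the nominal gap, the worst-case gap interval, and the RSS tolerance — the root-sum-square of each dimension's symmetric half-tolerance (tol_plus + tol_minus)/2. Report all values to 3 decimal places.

Stack each dimension's contribution:
  +A: nom +23.500 → Σnom=23.500; wc +0.320/-0.160 → slack +0.320/-0.160; half-tol=0.240, Σhalf²=0.057600
  +B: nom +33.840 → Σnom=57.340; wc +0.310/-0.384 → slack +0.630/-0.544; half-tol=0.347, Σhalf²=0.178009
  -C: nom -9.300 → Σnom=48.040; wc +0.200/-0.200 → slack +0.830/-0.744; half-tol=0.200, Σhalf²=0.218009
  -D: nom -46.300 → Σnom=1.740; wc +0.196/-0.280 → slack +1.026/-1.024; half-tol=0.238, Σhalf²=0.274653
  +E: nom +31.800 → Σnom=33.540; wc +0.160/-0.160 → slack +1.186/-1.184; half-tol=0.160, Σhalf²=0.300253
Nominal = 33.540. Worst-case = [33.540 - 1.184, 33.540 + 1.186] = [32.356, 34.726]. RSS = √0.300253 = 0.548.

nominal=33.540 wc=[32.356,34.726] rss=0.548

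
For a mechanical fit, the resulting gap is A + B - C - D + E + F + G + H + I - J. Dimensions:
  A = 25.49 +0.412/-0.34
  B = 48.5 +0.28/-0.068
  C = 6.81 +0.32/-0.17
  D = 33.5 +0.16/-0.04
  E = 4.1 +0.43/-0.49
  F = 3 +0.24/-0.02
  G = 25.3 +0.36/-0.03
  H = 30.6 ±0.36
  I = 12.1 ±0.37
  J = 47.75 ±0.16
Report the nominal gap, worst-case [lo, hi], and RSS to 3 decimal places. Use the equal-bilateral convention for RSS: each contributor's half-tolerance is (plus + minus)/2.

nominal=61.030 wc=[58.712,63.852] rss=0.895

Stack each dimension's contribution:
  +A: nom +25.490 → Σnom=25.490; wc +0.412/-0.340 → slack +0.412/-0.340; half-tol=0.376, Σhalf²=0.141376
  +B: nom +48.500 → Σnom=73.990; wc +0.280/-0.068 → slack +0.692/-0.408; half-tol=0.174, Σhalf²=0.171652
  -C: nom -6.810 → Σnom=67.180; wc +0.170/-0.320 → slack +0.862/-0.728; half-tol=0.245, Σhalf²=0.231677
  -D: nom -33.500 → Σnom=33.680; wc +0.040/-0.160 → slack +0.902/-0.888; half-tol=0.100, Σhalf²=0.241677
  +E: nom +4.100 → Σnom=37.780; wc +0.430/-0.490 → slack +1.332/-1.378; half-tol=0.460, Σhalf²=0.453277
  +F: nom +3.000 → Σnom=40.780; wc +0.240/-0.020 → slack +1.572/-1.398; half-tol=0.130, Σhalf²=0.470177
  +G: nom +25.300 → Σnom=66.080; wc +0.360/-0.030 → slack +1.932/-1.428; half-tol=0.195, Σhalf²=0.508202
  +H: nom +30.600 → Σnom=96.680; wc +0.360/-0.360 → slack +2.292/-1.788; half-tol=0.360, Σhalf²=0.637802
  +I: nom +12.100 → Σnom=108.780; wc +0.370/-0.370 → slack +2.662/-2.158; half-tol=0.370, Σhalf²=0.774702
  -J: nom -47.750 → Σnom=61.030; wc +0.160/-0.160 → slack +2.822/-2.318; half-tol=0.160, Σhalf²=0.800302
Nominal = 61.030. Worst-case = [61.030 - 2.318, 61.030 + 2.822] = [58.712, 63.852]. RSS = √0.800302 = 0.895.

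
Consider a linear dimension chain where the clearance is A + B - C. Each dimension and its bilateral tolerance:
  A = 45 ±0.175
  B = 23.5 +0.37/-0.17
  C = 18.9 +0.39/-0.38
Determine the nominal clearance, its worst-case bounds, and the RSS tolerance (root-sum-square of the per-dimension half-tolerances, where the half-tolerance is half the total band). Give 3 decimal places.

nominal=49.600 wc=[48.865,50.525] rss=0.502

Stack each dimension's contribution:
  +A: nom +45.000 → Σnom=45.000; wc +0.175/-0.175 → slack +0.175/-0.175; half-tol=0.175, Σhalf²=0.030625
  +B: nom +23.500 → Σnom=68.500; wc +0.370/-0.170 → slack +0.545/-0.345; half-tol=0.270, Σhalf²=0.103525
  -C: nom -18.900 → Σnom=49.600; wc +0.380/-0.390 → slack +0.925/-0.735; half-tol=0.385, Σhalf²=0.251750
Nominal = 49.600. Worst-case = [49.600 - 0.735, 49.600 + 0.925] = [48.865, 50.525]. RSS = √0.251750 = 0.502.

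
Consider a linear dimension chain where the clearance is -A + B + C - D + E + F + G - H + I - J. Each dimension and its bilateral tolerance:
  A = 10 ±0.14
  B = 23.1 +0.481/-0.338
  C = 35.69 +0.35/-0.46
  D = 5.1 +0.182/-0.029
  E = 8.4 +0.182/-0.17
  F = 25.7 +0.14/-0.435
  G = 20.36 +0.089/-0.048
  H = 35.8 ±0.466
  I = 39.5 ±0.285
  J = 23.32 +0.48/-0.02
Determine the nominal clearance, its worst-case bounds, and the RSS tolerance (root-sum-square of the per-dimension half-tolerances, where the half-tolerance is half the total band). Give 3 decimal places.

Stack each dimension's contribution:
  -A: nom -10.000 → Σnom=-10.000; wc +0.140/-0.140 → slack +0.140/-0.140; half-tol=0.140, Σhalf²=0.019600
  +B: nom +23.100 → Σnom=13.100; wc +0.481/-0.338 → slack +0.621/-0.478; half-tol=0.409, Σhalf²=0.187290
  +C: nom +35.690 → Σnom=48.790; wc +0.350/-0.460 → slack +0.971/-0.938; half-tol=0.405, Σhalf²=0.351315
  -D: nom -5.100 → Σnom=43.690; wc +0.029/-0.182 → slack +1.000/-1.120; half-tol=0.105, Σhalf²=0.362446
  +E: nom +8.400 → Σnom=52.090; wc +0.182/-0.170 → slack +1.182/-1.290; half-tol=0.176, Σhalf²=0.393422
  +F: nom +25.700 → Σnom=77.790; wc +0.140/-0.435 → slack +1.322/-1.725; half-tol=0.287, Σhalf²=0.476078
  +G: nom +20.360 → Σnom=98.150; wc +0.089/-0.048 → slack +1.411/-1.773; half-tol=0.069, Σhalf²=0.480770
  -H: nom -35.800 → Σnom=62.350; wc +0.466/-0.466 → slack +1.877/-2.239; half-tol=0.466, Σhalf²=0.697926
  +I: nom +39.500 → Σnom=101.850; wc +0.285/-0.285 → slack +2.162/-2.524; half-tol=0.285, Σhalf²=0.779151
  -J: nom -23.320 → Σnom=78.530; wc +0.020/-0.480 → slack +2.182/-3.004; half-tol=0.250, Σhalf²=0.841651
Nominal = 78.530. Worst-case = [78.530 - 3.004, 78.530 + 2.182] = [75.526, 80.712]. RSS = √0.841651 = 0.917.

nominal=78.530 wc=[75.526,80.712] rss=0.917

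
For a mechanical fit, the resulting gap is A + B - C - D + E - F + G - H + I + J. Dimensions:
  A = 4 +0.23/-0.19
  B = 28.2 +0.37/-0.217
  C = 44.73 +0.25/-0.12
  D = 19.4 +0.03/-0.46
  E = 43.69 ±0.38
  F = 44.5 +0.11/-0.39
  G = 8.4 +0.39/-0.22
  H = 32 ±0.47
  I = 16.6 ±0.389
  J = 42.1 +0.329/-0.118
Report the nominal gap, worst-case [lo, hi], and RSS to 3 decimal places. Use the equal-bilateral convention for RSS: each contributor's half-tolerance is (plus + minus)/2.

Stack each dimension's contribution:
  +A: nom +4.000 → Σnom=4.000; wc +0.230/-0.190 → slack +0.230/-0.190; half-tol=0.210, Σhalf²=0.044100
  +B: nom +28.200 → Σnom=32.200; wc +0.370/-0.217 → slack +0.600/-0.407; half-tol=0.293, Σhalf²=0.130242
  -C: nom -44.730 → Σnom=-12.530; wc +0.120/-0.250 → slack +0.720/-0.657; half-tol=0.185, Σhalf²=0.164467
  -D: nom -19.400 → Σnom=-31.930; wc +0.460/-0.030 → slack +1.180/-0.687; half-tol=0.245, Σhalf²=0.224492
  +E: nom +43.690 → Σnom=11.760; wc +0.380/-0.380 → slack +1.560/-1.067; half-tol=0.380, Σhalf²=0.368892
  -F: nom -44.500 → Σnom=-32.740; wc +0.390/-0.110 → slack +1.950/-1.177; half-tol=0.250, Σhalf²=0.431392
  +G: nom +8.400 → Σnom=-24.340; wc +0.390/-0.220 → slack +2.340/-1.397; half-tol=0.305, Σhalf²=0.524417
  -H: nom -32.000 → Σnom=-56.340; wc +0.470/-0.470 → slack +2.810/-1.867; half-tol=0.470, Σhalf²=0.745317
  +I: nom +16.600 → Σnom=-39.740; wc +0.389/-0.389 → slack +3.199/-2.256; half-tol=0.389, Σhalf²=0.896638
  +J: nom +42.100 → Σnom=2.360; wc +0.329/-0.118 → slack +3.528/-2.374; half-tol=0.224, Σhalf²=0.946591
Nominal = 2.360. Worst-case = [2.360 - 2.374, 2.360 + 3.528] = [-0.014, 5.888]. RSS = √0.946591 = 0.973.

nominal=2.360 wc=[-0.014,5.888] rss=0.973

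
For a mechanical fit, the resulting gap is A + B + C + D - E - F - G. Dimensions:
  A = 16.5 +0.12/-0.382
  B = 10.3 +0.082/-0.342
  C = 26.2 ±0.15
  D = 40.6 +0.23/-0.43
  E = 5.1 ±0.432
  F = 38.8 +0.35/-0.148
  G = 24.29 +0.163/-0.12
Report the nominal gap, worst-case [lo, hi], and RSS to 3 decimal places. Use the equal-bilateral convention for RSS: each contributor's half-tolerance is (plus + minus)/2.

Stack each dimension's contribution:
  +A: nom +16.500 → Σnom=16.500; wc +0.120/-0.382 → slack +0.120/-0.382; half-tol=0.251, Σhalf²=0.063001
  +B: nom +10.300 → Σnom=26.800; wc +0.082/-0.342 → slack +0.202/-0.724; half-tol=0.212, Σhalf²=0.107945
  +C: nom +26.200 → Σnom=53.000; wc +0.150/-0.150 → slack +0.352/-0.874; half-tol=0.150, Σhalf²=0.130445
  +D: nom +40.600 → Σnom=93.600; wc +0.230/-0.430 → slack +0.582/-1.304; half-tol=0.330, Σhalf²=0.239345
  -E: nom -5.100 → Σnom=88.500; wc +0.432/-0.432 → slack +1.014/-1.736; half-tol=0.432, Σhalf²=0.425969
  -F: nom -38.800 → Σnom=49.700; wc +0.148/-0.350 → slack +1.162/-2.086; half-tol=0.249, Σhalf²=0.487970
  -G: nom -24.290 → Σnom=25.410; wc +0.120/-0.163 → slack +1.282/-2.249; half-tol=0.142, Σhalf²=0.507992
Nominal = 25.410. Worst-case = [25.410 - 2.249, 25.410 + 1.282] = [23.161, 26.692]. RSS = √0.507992 = 0.713.

nominal=25.410 wc=[23.161,26.692] rss=0.713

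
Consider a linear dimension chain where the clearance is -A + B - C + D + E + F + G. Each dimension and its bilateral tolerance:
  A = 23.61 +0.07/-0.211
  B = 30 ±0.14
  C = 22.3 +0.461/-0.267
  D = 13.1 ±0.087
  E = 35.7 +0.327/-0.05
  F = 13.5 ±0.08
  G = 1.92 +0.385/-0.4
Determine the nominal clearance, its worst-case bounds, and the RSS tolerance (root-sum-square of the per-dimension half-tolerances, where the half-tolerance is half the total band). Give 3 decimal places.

nominal=48.310 wc=[47.022,49.807] rss=0.613

Stack each dimension's contribution:
  -A: nom -23.610 → Σnom=-23.610; wc +0.211/-0.070 → slack +0.211/-0.070; half-tol=0.141, Σhalf²=0.019740
  +B: nom +30.000 → Σnom=6.390; wc +0.140/-0.140 → slack +0.351/-0.210; half-tol=0.140, Σhalf²=0.039340
  -C: nom -22.300 → Σnom=-15.910; wc +0.267/-0.461 → slack +0.618/-0.671; half-tol=0.364, Σhalf²=0.171836
  +D: nom +13.100 → Σnom=-2.810; wc +0.087/-0.087 → slack +0.705/-0.758; half-tol=0.087, Σhalf²=0.179405
  +E: nom +35.700 → Σnom=32.890; wc +0.327/-0.050 → slack +1.032/-0.808; half-tol=0.189, Σhalf²=0.214938
  +F: nom +13.500 → Σnom=46.390; wc +0.080/-0.080 → slack +1.112/-0.888; half-tol=0.080, Σhalf²=0.221337
  +G: nom +1.920 → Σnom=48.310; wc +0.385/-0.400 → slack +1.497/-1.288; half-tol=0.393, Σhalf²=0.375394
Nominal = 48.310. Worst-case = [48.310 - 1.288, 48.310 + 1.497] = [47.022, 49.807]. RSS = √0.375394 = 0.613.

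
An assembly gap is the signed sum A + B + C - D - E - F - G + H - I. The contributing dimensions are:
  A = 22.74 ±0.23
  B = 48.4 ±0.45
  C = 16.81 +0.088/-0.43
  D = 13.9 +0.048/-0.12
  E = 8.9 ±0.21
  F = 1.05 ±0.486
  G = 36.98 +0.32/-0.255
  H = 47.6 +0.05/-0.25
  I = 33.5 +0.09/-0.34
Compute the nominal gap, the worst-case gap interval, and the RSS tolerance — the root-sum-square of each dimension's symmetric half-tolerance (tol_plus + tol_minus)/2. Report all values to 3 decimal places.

Stack each dimension's contribution:
  +A: nom +22.740 → Σnom=22.740; wc +0.230/-0.230 → slack +0.230/-0.230; half-tol=0.230, Σhalf²=0.052900
  +B: nom +48.400 → Σnom=71.140; wc +0.450/-0.450 → slack +0.680/-0.680; half-tol=0.450, Σhalf²=0.255400
  +C: nom +16.810 → Σnom=87.950; wc +0.088/-0.430 → slack +0.768/-1.110; half-tol=0.259, Σhalf²=0.322481
  -D: nom -13.900 → Σnom=74.050; wc +0.120/-0.048 → slack +0.888/-1.158; half-tol=0.084, Σhalf²=0.329537
  -E: nom -8.900 → Σnom=65.150; wc +0.210/-0.210 → slack +1.098/-1.368; half-tol=0.210, Σhalf²=0.373637
  -F: nom -1.050 → Σnom=64.100; wc +0.486/-0.486 → slack +1.584/-1.854; half-tol=0.486, Σhalf²=0.609833
  -G: nom -36.980 → Σnom=27.120; wc +0.255/-0.320 → slack +1.839/-2.174; half-tol=0.287, Σhalf²=0.692489
  +H: nom +47.600 → Σnom=74.720; wc +0.050/-0.250 → slack +1.889/-2.424; half-tol=0.150, Σhalf²=0.714989
  -I: nom -33.500 → Σnom=41.220; wc +0.340/-0.090 → slack +2.229/-2.514; half-tol=0.215, Σhalf²=0.761214
Nominal = 41.220. Worst-case = [41.220 - 2.514, 41.220 + 2.229] = [38.706, 43.449]. RSS = √0.761214 = 0.872.

nominal=41.220 wc=[38.706,43.449] rss=0.872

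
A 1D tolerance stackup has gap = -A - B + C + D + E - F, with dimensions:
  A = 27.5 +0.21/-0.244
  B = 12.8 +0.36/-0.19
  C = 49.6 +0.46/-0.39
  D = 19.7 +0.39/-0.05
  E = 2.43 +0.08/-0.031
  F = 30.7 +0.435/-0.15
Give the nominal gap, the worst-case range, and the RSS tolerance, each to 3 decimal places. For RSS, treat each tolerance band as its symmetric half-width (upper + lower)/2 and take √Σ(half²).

Stack each dimension's contribution:
  -A: nom -27.500 → Σnom=-27.500; wc +0.244/-0.210 → slack +0.244/-0.210; half-tol=0.227, Σhalf²=0.051529
  -B: nom -12.800 → Σnom=-40.300; wc +0.190/-0.360 → slack +0.434/-0.570; half-tol=0.275, Σhalf²=0.127154
  +C: nom +49.600 → Σnom=9.300; wc +0.460/-0.390 → slack +0.894/-0.960; half-tol=0.425, Σhalf²=0.307779
  +D: nom +19.700 → Σnom=29.000; wc +0.390/-0.050 → slack +1.284/-1.010; half-tol=0.220, Σhalf²=0.356179
  +E: nom +2.430 → Σnom=31.430; wc +0.080/-0.031 → slack +1.364/-1.041; half-tol=0.056, Σhalf²=0.359259
  -F: nom -30.700 → Σnom=0.730; wc +0.150/-0.435 → slack +1.514/-1.476; half-tol=0.292, Σhalf²=0.444816
Nominal = 0.730. Worst-case = [0.730 - 1.476, 0.730 + 1.514] = [-0.746, 2.244]. RSS = √0.444816 = 0.667.

nominal=0.730 wc=[-0.746,2.244] rss=0.667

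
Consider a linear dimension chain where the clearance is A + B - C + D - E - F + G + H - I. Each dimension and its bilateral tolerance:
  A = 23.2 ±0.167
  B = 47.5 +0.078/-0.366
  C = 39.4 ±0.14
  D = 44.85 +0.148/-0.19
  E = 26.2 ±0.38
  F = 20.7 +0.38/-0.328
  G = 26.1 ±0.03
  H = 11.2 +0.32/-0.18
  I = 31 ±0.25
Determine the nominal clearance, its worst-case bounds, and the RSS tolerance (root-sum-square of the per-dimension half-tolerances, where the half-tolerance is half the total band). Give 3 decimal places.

nominal=35.550 wc=[33.467,37.391] rss=0.722

Stack each dimension's contribution:
  +A: nom +23.200 → Σnom=23.200; wc +0.167/-0.167 → slack +0.167/-0.167; half-tol=0.167, Σhalf²=0.027889
  +B: nom +47.500 → Σnom=70.700; wc +0.078/-0.366 → slack +0.245/-0.533; half-tol=0.222, Σhalf²=0.077173
  -C: nom -39.400 → Σnom=31.300; wc +0.140/-0.140 → slack +0.385/-0.673; half-tol=0.140, Σhalf²=0.096773
  +D: nom +44.850 → Σnom=76.150; wc +0.148/-0.190 → slack +0.533/-0.863; half-tol=0.169, Σhalf²=0.125334
  -E: nom -26.200 → Σnom=49.950; wc +0.380/-0.380 → slack +0.913/-1.243; half-tol=0.380, Σhalf²=0.269734
  -F: nom -20.700 → Σnom=29.250; wc +0.328/-0.380 → slack +1.241/-1.623; half-tol=0.354, Σhalf²=0.395050
  +G: nom +26.100 → Σnom=55.350; wc +0.030/-0.030 → slack +1.271/-1.653; half-tol=0.030, Σhalf²=0.395950
  +H: nom +11.200 → Σnom=66.550; wc +0.320/-0.180 → slack +1.591/-1.833; half-tol=0.250, Σhalf²=0.458450
  -I: nom -31.000 → Σnom=35.550; wc +0.250/-0.250 → slack +1.841/-2.083; half-tol=0.250, Σhalf²=0.520950
Nominal = 35.550. Worst-case = [35.550 - 2.083, 35.550 + 1.841] = [33.467, 37.391]. RSS = √0.520950 = 0.722.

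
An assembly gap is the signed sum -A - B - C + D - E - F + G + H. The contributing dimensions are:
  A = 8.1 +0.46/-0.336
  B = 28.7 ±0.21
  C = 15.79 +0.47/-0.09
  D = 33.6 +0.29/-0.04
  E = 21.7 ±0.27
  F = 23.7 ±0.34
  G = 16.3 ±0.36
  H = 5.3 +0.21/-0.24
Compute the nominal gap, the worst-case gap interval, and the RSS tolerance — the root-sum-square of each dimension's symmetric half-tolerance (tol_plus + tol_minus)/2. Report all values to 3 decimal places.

Stack each dimension's contribution:
  -A: nom -8.100 → Σnom=-8.100; wc +0.336/-0.460 → slack +0.336/-0.460; half-tol=0.398, Σhalf²=0.158404
  -B: nom -28.700 → Σnom=-36.800; wc +0.210/-0.210 → slack +0.546/-0.670; half-tol=0.210, Σhalf²=0.202504
  -C: nom -15.790 → Σnom=-52.590; wc +0.090/-0.470 → slack +0.636/-1.140; half-tol=0.280, Σhalf²=0.280904
  +D: nom +33.600 → Σnom=-18.990; wc +0.290/-0.040 → slack +0.926/-1.180; half-tol=0.165, Σhalf²=0.308129
  -E: nom -21.700 → Σnom=-40.690; wc +0.270/-0.270 → slack +1.196/-1.450; half-tol=0.270, Σhalf²=0.381029
  -F: nom -23.700 → Σnom=-64.390; wc +0.340/-0.340 → slack +1.536/-1.790; half-tol=0.340, Σhalf²=0.496629
  +G: nom +16.300 → Σnom=-48.090; wc +0.360/-0.360 → slack +1.896/-2.150; half-tol=0.360, Σhalf²=0.626229
  +H: nom +5.300 → Σnom=-42.790; wc +0.210/-0.240 → slack +2.106/-2.390; half-tol=0.225, Σhalf²=0.676854
Nominal = -42.790. Worst-case = [-42.790 - 2.390, -42.790 + 2.106] = [-45.180, -40.684]. RSS = √0.676854 = 0.823.

nominal=-42.790 wc=[-45.180,-40.684] rss=0.823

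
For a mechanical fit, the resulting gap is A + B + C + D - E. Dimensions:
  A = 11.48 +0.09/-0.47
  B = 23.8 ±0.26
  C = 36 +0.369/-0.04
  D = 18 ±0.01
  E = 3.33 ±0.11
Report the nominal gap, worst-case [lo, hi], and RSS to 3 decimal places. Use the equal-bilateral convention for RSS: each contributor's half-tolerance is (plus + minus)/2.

nominal=85.950 wc=[85.060,86.789] rss=0.447

Stack each dimension's contribution:
  +A: nom +11.480 → Σnom=11.480; wc +0.090/-0.470 → slack +0.090/-0.470; half-tol=0.280, Σhalf²=0.078400
  +B: nom +23.800 → Σnom=35.280; wc +0.260/-0.260 → slack +0.350/-0.730; half-tol=0.260, Σhalf²=0.146000
  +C: nom +36.000 → Σnom=71.280; wc +0.369/-0.040 → slack +0.719/-0.770; half-tol=0.204, Σhalf²=0.187820
  +D: nom +18.000 → Σnom=89.280; wc +0.010/-0.010 → slack +0.729/-0.780; half-tol=0.010, Σhalf²=0.187920
  -E: nom -3.330 → Σnom=85.950; wc +0.110/-0.110 → slack +0.839/-0.890; half-tol=0.110, Σhalf²=0.200020
Nominal = 85.950. Worst-case = [85.950 - 0.890, 85.950 + 0.839] = [85.060, 86.789]. RSS = √0.200020 = 0.447.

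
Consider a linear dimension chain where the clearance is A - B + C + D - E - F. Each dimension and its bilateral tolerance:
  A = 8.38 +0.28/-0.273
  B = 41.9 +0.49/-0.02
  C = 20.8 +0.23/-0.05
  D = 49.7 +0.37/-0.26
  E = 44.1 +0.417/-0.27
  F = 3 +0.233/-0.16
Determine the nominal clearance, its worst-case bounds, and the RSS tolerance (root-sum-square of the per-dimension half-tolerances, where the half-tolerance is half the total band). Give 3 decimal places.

Stack each dimension's contribution:
  +A: nom +8.380 → Σnom=8.380; wc +0.280/-0.273 → slack +0.280/-0.273; half-tol=0.277, Σhalf²=0.076452
  -B: nom -41.900 → Σnom=-33.520; wc +0.020/-0.490 → slack +0.300/-0.763; half-tol=0.255, Σhalf²=0.141477
  +C: nom +20.800 → Σnom=-12.720; wc +0.230/-0.050 → slack +0.530/-0.813; half-tol=0.140, Σhalf²=0.161077
  +D: nom +49.700 → Σnom=36.980; wc +0.370/-0.260 → slack +0.900/-1.073; half-tol=0.315, Σhalf²=0.260302
  -E: nom -44.100 → Σnom=-7.120; wc +0.270/-0.417 → slack +1.170/-1.490; half-tol=0.344, Σhalf²=0.378295
  -F: nom -3.000 → Σnom=-10.120; wc +0.160/-0.233 → slack +1.330/-1.723; half-tol=0.197, Σhalf²=0.416907
Nominal = -10.120. Worst-case = [-10.120 - 1.723, -10.120 + 1.330] = [-11.843, -8.790]. RSS = √0.416907 = 0.646.

nominal=-10.120 wc=[-11.843,-8.790] rss=0.646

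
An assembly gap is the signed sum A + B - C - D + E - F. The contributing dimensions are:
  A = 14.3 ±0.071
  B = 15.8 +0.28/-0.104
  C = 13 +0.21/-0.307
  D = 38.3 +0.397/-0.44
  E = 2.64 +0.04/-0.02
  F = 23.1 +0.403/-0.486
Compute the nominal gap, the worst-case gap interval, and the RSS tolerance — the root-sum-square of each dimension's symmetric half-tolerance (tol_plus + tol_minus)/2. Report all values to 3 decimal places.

Stack each dimension's contribution:
  +A: nom +14.300 → Σnom=14.300; wc +0.071/-0.071 → slack +0.071/-0.071; half-tol=0.071, Σhalf²=0.005041
  +B: nom +15.800 → Σnom=30.100; wc +0.280/-0.104 → slack +0.351/-0.175; half-tol=0.192, Σhalf²=0.041905
  -C: nom -13.000 → Σnom=17.100; wc +0.307/-0.210 → slack +0.658/-0.385; half-tol=0.259, Σhalf²=0.108727
  -D: nom -38.300 → Σnom=-21.200; wc +0.440/-0.397 → slack +1.098/-0.782; half-tol=0.418, Σhalf²=0.283869
  +E: nom +2.640 → Σnom=-18.560; wc +0.040/-0.020 → slack +1.138/-0.802; half-tol=0.030, Σhalf²=0.284770
  -F: nom -23.100 → Σnom=-41.660; wc +0.486/-0.403 → slack +1.624/-1.205; half-tol=0.445, Σhalf²=0.482350
Nominal = -41.660. Worst-case = [-41.660 - 1.205, -41.660 + 1.624] = [-42.865, -40.036]. RSS = √0.482350 = 0.695.

nominal=-41.660 wc=[-42.865,-40.036] rss=0.695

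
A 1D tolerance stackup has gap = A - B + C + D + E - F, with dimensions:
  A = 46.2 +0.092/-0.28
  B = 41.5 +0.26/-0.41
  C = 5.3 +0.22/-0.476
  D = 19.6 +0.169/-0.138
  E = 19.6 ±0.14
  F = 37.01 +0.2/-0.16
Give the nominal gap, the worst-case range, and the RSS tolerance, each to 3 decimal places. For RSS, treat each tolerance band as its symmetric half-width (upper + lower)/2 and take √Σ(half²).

Stack each dimension's contribution:
  +A: nom +46.200 → Σnom=46.200; wc +0.092/-0.280 → slack +0.092/-0.280; half-tol=0.186, Σhalf²=0.034596
  -B: nom -41.500 → Σnom=4.700; wc +0.410/-0.260 → slack +0.502/-0.540; half-tol=0.335, Σhalf²=0.146821
  +C: nom +5.300 → Σnom=10.000; wc +0.220/-0.476 → slack +0.722/-1.016; half-tol=0.348, Σhalf²=0.267925
  +D: nom +19.600 → Σnom=29.600; wc +0.169/-0.138 → slack +0.891/-1.154; half-tol=0.154, Σhalf²=0.291487
  +E: nom +19.600 → Σnom=49.200; wc +0.140/-0.140 → slack +1.031/-1.294; half-tol=0.140, Σhalf²=0.311087
  -F: nom -37.010 → Σnom=12.190; wc +0.160/-0.200 → slack +1.191/-1.494; half-tol=0.180, Σhalf²=0.343487
Nominal = 12.190. Worst-case = [12.190 - 1.494, 12.190 + 1.191] = [10.696, 13.381]. RSS = √0.343487 = 0.586.

nominal=12.190 wc=[10.696,13.381] rss=0.586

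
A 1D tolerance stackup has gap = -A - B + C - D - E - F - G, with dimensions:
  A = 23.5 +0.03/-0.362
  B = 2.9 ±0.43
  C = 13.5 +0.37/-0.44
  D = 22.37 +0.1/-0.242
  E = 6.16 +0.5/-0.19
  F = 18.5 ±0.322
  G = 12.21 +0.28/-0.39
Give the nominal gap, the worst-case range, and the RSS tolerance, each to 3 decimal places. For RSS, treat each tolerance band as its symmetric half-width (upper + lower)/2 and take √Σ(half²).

Stack each dimension's contribution:
  -A: nom -23.500 → Σnom=-23.500; wc +0.362/-0.030 → slack +0.362/-0.030; half-tol=0.196, Σhalf²=0.038416
  -B: nom -2.900 → Σnom=-26.400; wc +0.430/-0.430 → slack +0.792/-0.460; half-tol=0.430, Σhalf²=0.223316
  +C: nom +13.500 → Σnom=-12.900; wc +0.370/-0.440 → slack +1.162/-0.900; half-tol=0.405, Σhalf²=0.387341
  -D: nom -22.370 → Σnom=-35.270; wc +0.242/-0.100 → slack +1.404/-1.000; half-tol=0.171, Σhalf²=0.416582
  -E: nom -6.160 → Σnom=-41.430; wc +0.190/-0.500 → slack +1.594/-1.500; half-tol=0.345, Σhalf²=0.535607
  -F: nom -18.500 → Σnom=-59.930; wc +0.322/-0.322 → slack +1.916/-1.822; half-tol=0.322, Σhalf²=0.639291
  -G: nom -12.210 → Σnom=-72.140; wc +0.390/-0.280 → slack +2.306/-2.102; half-tol=0.335, Σhalf²=0.751516
Nominal = -72.140. Worst-case = [-72.140 - 2.102, -72.140 + 2.306] = [-74.242, -69.834]. RSS = √0.751516 = 0.867.

nominal=-72.140 wc=[-74.242,-69.834] rss=0.867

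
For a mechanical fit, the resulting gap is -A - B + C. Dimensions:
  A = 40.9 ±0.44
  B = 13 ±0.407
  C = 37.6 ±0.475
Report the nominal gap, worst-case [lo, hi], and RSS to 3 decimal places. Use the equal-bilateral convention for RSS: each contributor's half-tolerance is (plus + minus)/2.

nominal=-16.300 wc=[-17.622,-14.978] rss=0.765

Stack each dimension's contribution:
  -A: nom -40.900 → Σnom=-40.900; wc +0.440/-0.440 → slack +0.440/-0.440; half-tol=0.440, Σhalf²=0.193600
  -B: nom -13.000 → Σnom=-53.900; wc +0.407/-0.407 → slack +0.847/-0.847; half-tol=0.407, Σhalf²=0.359249
  +C: nom +37.600 → Σnom=-16.300; wc +0.475/-0.475 → slack +1.322/-1.322; half-tol=0.475, Σhalf²=0.584874
Nominal = -16.300. Worst-case = [-16.300 - 1.322, -16.300 + 1.322] = [-17.622, -14.978]. RSS = √0.584874 = 0.765.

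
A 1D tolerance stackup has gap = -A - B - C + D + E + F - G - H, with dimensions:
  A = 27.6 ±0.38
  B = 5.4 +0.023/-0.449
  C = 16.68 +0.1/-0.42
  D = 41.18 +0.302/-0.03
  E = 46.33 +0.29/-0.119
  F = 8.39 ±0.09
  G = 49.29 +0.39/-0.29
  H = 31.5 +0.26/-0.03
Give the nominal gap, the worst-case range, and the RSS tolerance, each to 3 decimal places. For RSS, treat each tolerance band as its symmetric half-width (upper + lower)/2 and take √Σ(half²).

Stack each dimension's contribution:
  -A: nom -27.600 → Σnom=-27.600; wc +0.380/-0.380 → slack +0.380/-0.380; half-tol=0.380, Σhalf²=0.144400
  -B: nom -5.400 → Σnom=-33.000; wc +0.449/-0.023 → slack +0.829/-0.403; half-tol=0.236, Σhalf²=0.200096
  -C: nom -16.680 → Σnom=-49.680; wc +0.420/-0.100 → slack +1.249/-0.503; half-tol=0.260, Σhalf²=0.267696
  +D: nom +41.180 → Σnom=-8.500; wc +0.302/-0.030 → slack +1.551/-0.533; half-tol=0.166, Σhalf²=0.295252
  +E: nom +46.330 → Σnom=37.830; wc +0.290/-0.119 → slack +1.841/-0.652; half-tol=0.204, Σhalf²=0.337072
  +F: nom +8.390 → Σnom=46.220; wc +0.090/-0.090 → slack +1.931/-0.742; half-tol=0.090, Σhalf²=0.345172
  -G: nom -49.290 → Σnom=-3.070; wc +0.290/-0.390 → slack +2.221/-1.132; half-tol=0.340, Σhalf²=0.460772
  -H: nom -31.500 → Σnom=-34.570; wc +0.030/-0.260 → slack +2.251/-1.392; half-tol=0.145, Σhalf²=0.481797
Nominal = -34.570. Worst-case = [-34.570 - 1.392, -34.570 + 2.251] = [-35.962, -32.319]. RSS = √0.481797 = 0.694.

nominal=-34.570 wc=[-35.962,-32.319] rss=0.694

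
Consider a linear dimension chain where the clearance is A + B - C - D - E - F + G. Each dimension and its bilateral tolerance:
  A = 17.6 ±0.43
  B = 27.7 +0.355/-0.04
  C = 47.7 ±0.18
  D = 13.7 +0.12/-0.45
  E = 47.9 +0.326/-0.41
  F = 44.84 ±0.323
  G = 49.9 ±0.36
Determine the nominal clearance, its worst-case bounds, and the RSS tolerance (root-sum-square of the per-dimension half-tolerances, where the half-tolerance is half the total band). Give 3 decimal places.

Stack each dimension's contribution:
  +A: nom +17.600 → Σnom=17.600; wc +0.430/-0.430 → slack +0.430/-0.430; half-tol=0.430, Σhalf²=0.184900
  +B: nom +27.700 → Σnom=45.300; wc +0.355/-0.040 → slack +0.785/-0.470; half-tol=0.197, Σhalf²=0.223906
  -C: nom -47.700 → Σnom=-2.400; wc +0.180/-0.180 → slack +0.965/-0.650; half-tol=0.180, Σhalf²=0.256306
  -D: nom -13.700 → Σnom=-16.100; wc +0.450/-0.120 → slack +1.415/-0.770; half-tol=0.285, Σhalf²=0.337531
  -E: nom -47.900 → Σnom=-64.000; wc +0.410/-0.326 → slack +1.825/-1.096; half-tol=0.368, Σhalf²=0.472955
  -F: nom -44.840 → Σnom=-108.840; wc +0.323/-0.323 → slack +2.148/-1.419; half-tol=0.323, Σhalf²=0.577284
  +G: nom +49.900 → Σnom=-58.940; wc +0.360/-0.360 → slack +2.508/-1.779; half-tol=0.360, Σhalf²=0.706884
Nominal = -58.940. Worst-case = [-58.940 - 1.779, -58.940 + 2.508] = [-60.719, -56.432]. RSS = √0.706884 = 0.841.

nominal=-58.940 wc=[-60.719,-56.432] rss=0.841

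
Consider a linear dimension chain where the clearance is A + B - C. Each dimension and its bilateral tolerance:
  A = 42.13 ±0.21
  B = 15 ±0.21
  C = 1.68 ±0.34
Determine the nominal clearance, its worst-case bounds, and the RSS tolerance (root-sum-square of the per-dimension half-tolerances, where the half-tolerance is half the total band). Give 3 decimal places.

nominal=55.450 wc=[54.690,56.210] rss=0.451

Stack each dimension's contribution:
  +A: nom +42.130 → Σnom=42.130; wc +0.210/-0.210 → slack +0.210/-0.210; half-tol=0.210, Σhalf²=0.044100
  +B: nom +15.000 → Σnom=57.130; wc +0.210/-0.210 → slack +0.420/-0.420; half-tol=0.210, Σhalf²=0.088200
  -C: nom -1.680 → Σnom=55.450; wc +0.340/-0.340 → slack +0.760/-0.760; half-tol=0.340, Σhalf²=0.203800
Nominal = 55.450. Worst-case = [55.450 - 0.760, 55.450 + 0.760] = [54.690, 56.210]. RSS = √0.203800 = 0.451.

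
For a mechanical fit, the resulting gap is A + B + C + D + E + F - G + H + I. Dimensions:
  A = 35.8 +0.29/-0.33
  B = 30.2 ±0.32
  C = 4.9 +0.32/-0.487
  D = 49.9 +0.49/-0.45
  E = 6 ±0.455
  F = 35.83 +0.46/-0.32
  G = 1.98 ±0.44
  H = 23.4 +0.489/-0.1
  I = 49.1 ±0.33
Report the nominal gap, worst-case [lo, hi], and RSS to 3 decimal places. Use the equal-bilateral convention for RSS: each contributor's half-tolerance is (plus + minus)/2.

nominal=233.150 wc=[229.918,236.744] rss=1.154

Stack each dimension's contribution:
  +A: nom +35.800 → Σnom=35.800; wc +0.290/-0.330 → slack +0.290/-0.330; half-tol=0.310, Σhalf²=0.096100
  +B: nom +30.200 → Σnom=66.000; wc +0.320/-0.320 → slack +0.610/-0.650; half-tol=0.320, Σhalf²=0.198500
  +C: nom +4.900 → Σnom=70.900; wc +0.320/-0.487 → slack +0.930/-1.137; half-tol=0.403, Σhalf²=0.361312
  +D: nom +49.900 → Σnom=120.800; wc +0.490/-0.450 → slack +1.420/-1.587; half-tol=0.470, Σhalf²=0.582212
  +E: nom +6.000 → Σnom=126.800; wc +0.455/-0.455 → slack +1.875/-2.042; half-tol=0.455, Σhalf²=0.789237
  +F: nom +35.830 → Σnom=162.630; wc +0.460/-0.320 → slack +2.335/-2.362; half-tol=0.390, Σhalf²=0.941337
  -G: nom -1.980 → Σnom=160.650; wc +0.440/-0.440 → slack +2.775/-2.802; half-tol=0.440, Σhalf²=1.134937
  +H: nom +23.400 → Σnom=184.050; wc +0.489/-0.100 → slack +3.264/-2.902; half-tol=0.294, Σhalf²=1.221668
  +I: nom +49.100 → Σnom=233.150; wc +0.330/-0.330 → slack +3.594/-3.232; half-tol=0.330, Σhalf²=1.330568
Nominal = 233.150. Worst-case = [233.150 - 3.232, 233.150 + 3.594] = [229.918, 236.744]. RSS = √1.330568 = 1.154.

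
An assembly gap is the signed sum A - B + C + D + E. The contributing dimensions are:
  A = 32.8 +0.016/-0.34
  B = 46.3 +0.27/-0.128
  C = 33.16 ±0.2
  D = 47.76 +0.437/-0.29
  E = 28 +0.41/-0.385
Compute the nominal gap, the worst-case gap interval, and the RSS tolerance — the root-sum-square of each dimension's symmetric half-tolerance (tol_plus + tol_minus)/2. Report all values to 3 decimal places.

nominal=95.420 wc=[93.935,96.611] rss=0.634

Stack each dimension's contribution:
  +A: nom +32.800 → Σnom=32.800; wc +0.016/-0.340 → slack +0.016/-0.340; half-tol=0.178, Σhalf²=0.031684
  -B: nom -46.300 → Σnom=-13.500; wc +0.128/-0.270 → slack +0.144/-0.610; half-tol=0.199, Σhalf²=0.071285
  +C: nom +33.160 → Σnom=19.660; wc +0.200/-0.200 → slack +0.344/-0.810; half-tol=0.200, Σhalf²=0.111285
  +D: nom +47.760 → Σnom=67.420; wc +0.437/-0.290 → slack +0.781/-1.100; half-tol=0.363, Σhalf²=0.243417
  +E: nom +28.000 → Σnom=95.420; wc +0.410/-0.385 → slack +1.191/-1.485; half-tol=0.397, Σhalf²=0.401423
Nominal = 95.420. Worst-case = [95.420 - 1.485, 95.420 + 1.191] = [93.935, 96.611]. RSS = √0.401423 = 0.634.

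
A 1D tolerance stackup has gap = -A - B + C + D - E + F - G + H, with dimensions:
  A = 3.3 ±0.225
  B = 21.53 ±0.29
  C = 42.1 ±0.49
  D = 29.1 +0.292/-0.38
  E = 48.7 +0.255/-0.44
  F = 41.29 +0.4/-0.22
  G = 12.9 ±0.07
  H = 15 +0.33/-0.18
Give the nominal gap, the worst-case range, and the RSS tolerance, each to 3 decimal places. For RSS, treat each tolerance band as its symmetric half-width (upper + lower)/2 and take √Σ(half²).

Stack each dimension's contribution:
  -A: nom -3.300 → Σnom=-3.300; wc +0.225/-0.225 → slack +0.225/-0.225; half-tol=0.225, Σhalf²=0.050625
  -B: nom -21.530 → Σnom=-24.830; wc +0.290/-0.290 → slack +0.515/-0.515; half-tol=0.290, Σhalf²=0.134725
  +C: nom +42.100 → Σnom=17.270; wc +0.490/-0.490 → slack +1.005/-1.005; half-tol=0.490, Σhalf²=0.374825
  +D: nom +29.100 → Σnom=46.370; wc +0.292/-0.380 → slack +1.297/-1.385; half-tol=0.336, Σhalf²=0.487721
  -E: nom -48.700 → Σnom=-2.330; wc +0.440/-0.255 → slack +1.737/-1.640; half-tol=0.348, Σhalf²=0.608477
  +F: nom +41.290 → Σnom=38.960; wc +0.400/-0.220 → slack +2.137/-1.860; half-tol=0.310, Σhalf²=0.704577
  -G: nom -12.900 → Σnom=26.060; wc +0.070/-0.070 → slack +2.207/-1.930; half-tol=0.070, Σhalf²=0.709477
  +H: nom +15.000 → Σnom=41.060; wc +0.330/-0.180 → slack +2.537/-2.110; half-tol=0.255, Σhalf²=0.774502
Nominal = 41.060. Worst-case = [41.060 - 2.110, 41.060 + 2.537] = [38.950, 43.597]. RSS = √0.774502 = 0.880.

nominal=41.060 wc=[38.950,43.597] rss=0.880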